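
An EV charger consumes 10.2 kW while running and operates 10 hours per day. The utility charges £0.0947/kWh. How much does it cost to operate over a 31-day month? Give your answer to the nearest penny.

£299.44

Energy = 10200 W × 10 h/day × 31 days = 3,162,000 Wh = 3,162 kWh
Cost = 3,162 kWh × £0.0947/kWh = £299.44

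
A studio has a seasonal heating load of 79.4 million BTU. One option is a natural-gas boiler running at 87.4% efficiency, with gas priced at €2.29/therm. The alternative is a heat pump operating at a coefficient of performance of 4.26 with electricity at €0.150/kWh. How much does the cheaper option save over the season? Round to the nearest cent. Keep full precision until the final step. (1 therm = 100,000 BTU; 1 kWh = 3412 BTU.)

€1260.99

Heat load = 79.4 × 10⁶ BTU = 79,400,000 BTU
Gas: input = 79,400,000 / 0.874 = 90,846,682 BTU = 908.5 therm → 908.5 × €2.29 = €2,080.39
Heat pump: 79,400,000 BTU / 3412 = 23,270 kWh heat; / 4.26 = 5,463 kWh in → × €0.150 = €819.39
Difference = |€2,080.39 − €819.39| = €1,260.99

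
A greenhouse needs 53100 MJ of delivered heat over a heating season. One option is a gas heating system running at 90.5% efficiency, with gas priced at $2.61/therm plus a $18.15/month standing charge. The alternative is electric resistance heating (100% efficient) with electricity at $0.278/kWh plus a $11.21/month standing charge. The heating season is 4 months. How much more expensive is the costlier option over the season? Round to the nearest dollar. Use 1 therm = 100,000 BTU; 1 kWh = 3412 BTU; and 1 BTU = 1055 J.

Heat load = 53100 MJ = 53,100,000,000 J / 1055 = 50,331,754 BTU
Gas: input = 50,331,754 / 0.905 = 55,615,197 BTU = 556.2 therm → 556.2 × $2.61 = $1,451.56; + 4 × $18.15 standing = $1,524.16
Electric: 50,331,754 BTU / 3412 = 14,750 kWh → × $0.278 = $4,100.89; + 4 × $11.21 standing = $4,145.73
Difference = |$1,524.16 − $4,145.73| = $2,621.57 ≈ $2622

$2622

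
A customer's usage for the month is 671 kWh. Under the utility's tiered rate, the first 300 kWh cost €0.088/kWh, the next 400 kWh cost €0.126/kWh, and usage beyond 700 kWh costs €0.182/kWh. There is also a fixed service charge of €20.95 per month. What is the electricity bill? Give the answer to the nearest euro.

First 300 kWh × €0.088 = €26.40
Next 371 kWh × €0.126 = €46.75
Remaining tier: 0 kWh (not reached)
Energy charge = €73.15; + service €20.95 = €94.10 ≈ €94

€94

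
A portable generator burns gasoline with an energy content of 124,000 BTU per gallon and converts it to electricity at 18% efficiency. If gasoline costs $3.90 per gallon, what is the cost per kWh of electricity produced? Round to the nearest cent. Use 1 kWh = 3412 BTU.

Electrical output per gallon = 124,000 BTU × 0.18 / 3412 BTU/kWh = 6.542 kWh
Cost per kWh = $3.90 / 6.542 kWh = $0.596

$0.60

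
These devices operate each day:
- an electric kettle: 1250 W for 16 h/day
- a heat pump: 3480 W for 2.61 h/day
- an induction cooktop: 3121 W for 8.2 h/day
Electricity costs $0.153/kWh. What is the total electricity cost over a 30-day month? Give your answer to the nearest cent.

electric kettle: 1250 W × 16 h × 30 d = 600,000 Wh = 600 kWh
heat pump: 3480 W × 2.61 h × 30 d = 272,484 Wh = 272.5 kWh
induction cooktop: 3121 W × 8.2 h × 30 d = 767,766 Wh = 767.8 kWh
Total energy = 600 + 272.5 + 767.8 = 1,640 kWh
Cost = 1,640 kWh × $0.153 = $250.96

$250.96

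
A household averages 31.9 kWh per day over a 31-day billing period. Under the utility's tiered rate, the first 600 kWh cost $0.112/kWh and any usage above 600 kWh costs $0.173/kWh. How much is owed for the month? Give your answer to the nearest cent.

$134.48

Usage = 31.9 kWh/day × 31 days = 988.9 kWh
First 600 kWh × $0.112 = $67.20
Remaining 388.9 kWh × $0.173 = $67.28
Total = $134.48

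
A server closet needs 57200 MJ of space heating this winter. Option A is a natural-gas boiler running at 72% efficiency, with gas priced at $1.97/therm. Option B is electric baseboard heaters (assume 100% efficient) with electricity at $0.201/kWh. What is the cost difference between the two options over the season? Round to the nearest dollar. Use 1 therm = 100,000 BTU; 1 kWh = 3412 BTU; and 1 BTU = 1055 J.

$1711

Heat load = 57200 MJ = 57,200,000,000 J / 1055 = 54,218,009 BTU
Gas: input = 54,218,009 / 0.72 = 75,302,791 BTU = 753 therm → 753 × $1.97 = $1,483.46
Electric: 54,218,009 BTU / 3412 = 15,890 kWh → × $0.201 = $3,193.97
Difference = |$1,483.46 − $3,193.97| = $1,710.50 ≈ $1711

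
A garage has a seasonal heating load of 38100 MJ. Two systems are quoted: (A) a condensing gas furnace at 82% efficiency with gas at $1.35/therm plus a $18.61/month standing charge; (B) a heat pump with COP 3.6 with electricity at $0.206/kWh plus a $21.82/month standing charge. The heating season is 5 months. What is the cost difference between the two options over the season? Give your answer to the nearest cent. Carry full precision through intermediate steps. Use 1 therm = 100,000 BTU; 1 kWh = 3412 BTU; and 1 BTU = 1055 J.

Heat load = 38100 MJ = 38,100,000,000 J / 1055 = 36,113,744 BTU
Gas: input = 36,113,744 / 0.82 = 44,041,151 BTU = 440.4 therm → 440.4 × $1.35 = $594.56; + 5 × $18.61 standing = $687.61
Heat pump: 36,113,744 BTU / 3412 = 10,580 kWh heat; / 3.6 = 2,940 kWh in → × $0.206 = $605.66; + 5 × $21.82 standing = $714.76
Difference = |$687.61 − $714.76| = $27.15

$27.15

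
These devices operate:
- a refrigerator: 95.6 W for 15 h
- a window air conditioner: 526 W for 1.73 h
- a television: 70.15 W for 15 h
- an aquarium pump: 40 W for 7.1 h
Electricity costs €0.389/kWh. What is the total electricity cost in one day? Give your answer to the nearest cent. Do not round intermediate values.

refrigerator: 95.6 W × 15 h = 1,434 Wh = 1.434 kWh
window air conditioner: 526 W × 1.73 h = 910 Wh = 0.91 kWh
television: 70.15 W × 15 h = 1,052 Wh = 1.052 kWh
aquarium pump: 40 W × 7.1 h = 284 Wh = 0.284 kWh
Total energy = 1.434 + 0.91 + 1.052 + 0.284 = 3.68 kWh
Cost = 3.68 kWh × €0.389 = €1.43

€1.43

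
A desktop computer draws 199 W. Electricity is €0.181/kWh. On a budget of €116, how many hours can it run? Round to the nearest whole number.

Energy budget = €116 / €0.181 per kWh = 640.9 kWh = 640,884 Wh
Runtime = 640,884 Wh / 199 W = 3,221 h

3221 h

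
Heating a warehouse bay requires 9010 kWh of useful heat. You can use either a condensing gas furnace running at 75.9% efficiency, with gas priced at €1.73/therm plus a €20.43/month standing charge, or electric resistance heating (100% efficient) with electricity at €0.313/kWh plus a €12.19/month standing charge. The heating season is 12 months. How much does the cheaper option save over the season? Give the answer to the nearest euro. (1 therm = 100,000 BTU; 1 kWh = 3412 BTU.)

Heat load = 9010 kWh × 3412 = 30,742,120 BTU
Gas: input = 30,742,120 / 0.759 = 40,503,452 BTU = 405 therm → 405 × €1.73 = €700.71; + 12 × €20.43 standing = €945.87
Electric: 30,742,120 BTU / 3412 = 9,010 kWh → × €0.313 = €2,820.13; + 12 × €12.19 standing = €2,966.41
Difference = |€945.87 − €2,966.41| = €2,020.54 ≈ €2021

€2021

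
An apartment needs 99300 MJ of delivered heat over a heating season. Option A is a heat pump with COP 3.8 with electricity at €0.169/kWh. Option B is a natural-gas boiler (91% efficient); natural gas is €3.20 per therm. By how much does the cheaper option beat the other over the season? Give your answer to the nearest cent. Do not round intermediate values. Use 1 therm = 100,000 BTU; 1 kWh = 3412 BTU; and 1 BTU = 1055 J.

€2082.98

Heat load = 99300 MJ = 99,300,000,000 J / 1055 = 94,123,223 BTU
Gas: input = 94,123,223 / 0.91 = 103,432,113 BTU = 1,034 therm → 1,034 × €3.20 = €3,309.83
Heat pump: 94,123,223 BTU / 3412 = 27,590 kWh heat; / 3.8 = 7,259 kWh in → × €0.169 = €1,226.85
Difference = |€3,309.83 − €1,226.85| = €2,082.98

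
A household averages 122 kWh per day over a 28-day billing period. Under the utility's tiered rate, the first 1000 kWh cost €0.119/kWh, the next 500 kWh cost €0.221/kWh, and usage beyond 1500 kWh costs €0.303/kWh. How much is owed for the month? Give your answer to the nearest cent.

€810.05

Usage = 122 kWh/day × 28 days = 3416 kWh
First 1000 kWh × €0.119 = €119.00
Next 500 kWh × €0.221 = €110.50
Remaining 1916 kWh × €0.303 = €580.55
Total = €810.05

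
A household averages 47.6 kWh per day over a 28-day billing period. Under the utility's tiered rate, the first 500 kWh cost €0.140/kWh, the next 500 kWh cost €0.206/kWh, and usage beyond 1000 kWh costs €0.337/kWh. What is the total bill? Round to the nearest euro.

€285

Usage = 47.6 kWh/day × 28 days = 1332.8 kWh
First 500 kWh × €0.140 = €70.00
Next 500 kWh × €0.206 = €103.00
Remaining 332.8 kWh × €0.337 = €112.15
Total = €285.15 ≈ €285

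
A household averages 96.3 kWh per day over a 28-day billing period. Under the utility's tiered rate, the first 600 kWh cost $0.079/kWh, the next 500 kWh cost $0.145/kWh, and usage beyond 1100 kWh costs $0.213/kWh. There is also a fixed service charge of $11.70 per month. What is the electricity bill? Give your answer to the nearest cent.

$471.63

Usage = 96.3 kWh/day × 28 days = 2696.4 kWh
First 600 kWh × $0.079 = $47.40
Next 500 kWh × $0.145 = $72.50
Remaining 1596.4 kWh × $0.213 = $340.03
Energy charge = $459.93; + service $11.70 = $471.63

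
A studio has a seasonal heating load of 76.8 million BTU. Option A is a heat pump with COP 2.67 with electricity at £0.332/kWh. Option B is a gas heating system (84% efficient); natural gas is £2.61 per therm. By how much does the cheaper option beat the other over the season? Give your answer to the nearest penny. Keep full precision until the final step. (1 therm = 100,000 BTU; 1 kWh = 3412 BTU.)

£412.56

Heat load = 76.8 × 10⁶ BTU = 76,800,000 BTU
Gas: input = 76,800,000 / 0.840 = 91,428,571 BTU = 914.3 therm → 914.3 × £2.61 = £2,386.29
Heat pump: 76,800,000 BTU / 3412 = 22,510 kWh heat; / 2.67 = 8,430 kWh in → × £0.332 = £2,798.85
Difference = |£2,386.29 − £2,798.85| = £412.56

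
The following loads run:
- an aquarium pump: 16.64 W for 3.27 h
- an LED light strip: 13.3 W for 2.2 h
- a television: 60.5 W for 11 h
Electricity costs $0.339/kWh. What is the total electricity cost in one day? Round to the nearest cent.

$0.25

aquarium pump: 16.64 W × 3.27 h = 54 Wh = 0.05441 kWh
LED light strip: 13.3 W × 2.2 h = 29 Wh = 0.02926 kWh
television: 60.5 W × 11 h = 666 Wh = 0.6655 kWh
Total energy = 0.05441 + 0.02926 + 0.6655 = 0.7492 kWh
Cost = 0.7492 kWh × $0.339 = $0.25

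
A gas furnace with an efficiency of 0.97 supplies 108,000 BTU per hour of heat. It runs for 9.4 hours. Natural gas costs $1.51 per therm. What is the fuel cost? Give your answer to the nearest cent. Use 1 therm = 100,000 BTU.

Heat delivered = 108,000 BTU/h × 9.4 h = 1,015,200 BTU
Gas input = 1,015,200 / 0.97 = 1,046,598 BTU
= 1,046,598 / 100,000 = 10.47 therm
Cost = 10.47 × $1.51/therm = $15.80

$15.80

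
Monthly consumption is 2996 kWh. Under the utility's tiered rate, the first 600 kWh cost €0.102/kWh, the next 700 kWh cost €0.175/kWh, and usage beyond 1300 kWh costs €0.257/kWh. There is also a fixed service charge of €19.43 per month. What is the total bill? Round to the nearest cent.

€639.00

First 600 kWh × €0.102 = €61.20
Next 700 kWh × €0.175 = €122.50
Remaining 1696 kWh × €0.257 = €435.87
Energy charge = €619.57; + service €19.43 = €639.00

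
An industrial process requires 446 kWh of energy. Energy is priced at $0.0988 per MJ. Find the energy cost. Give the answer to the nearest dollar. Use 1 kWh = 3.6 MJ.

$159

446 kWh × (3.6 MJ/kWh) = 1,606 MJ
Cost = 1,606 MJ × $0.0988/MJ = $158.63 ≈ $159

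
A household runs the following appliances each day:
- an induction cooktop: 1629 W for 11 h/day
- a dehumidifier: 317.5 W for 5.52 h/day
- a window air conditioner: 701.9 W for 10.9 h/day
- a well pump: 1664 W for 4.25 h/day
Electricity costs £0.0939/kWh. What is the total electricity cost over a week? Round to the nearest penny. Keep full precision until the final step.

induction cooktop: 1629 W × 11 h × 7 d = 125,433 Wh = 125.4 kWh
dehumidifier: 317.5 W × 5.52 h × 7 d = 12,268 Wh = 12.27 kWh
window air conditioner: 701.9 W × 10.9 h × 7 d = 53,555 Wh = 53.55 kWh
well pump: 1664 W × 4.25 h × 7 d = 49,504 Wh = 49.5 kWh
Total energy = 125.4 + 12.27 + 53.55 + 49.5 = 240.8 kWh
Cost = 240.8 kWh × £0.0939 = £22.61

£22.61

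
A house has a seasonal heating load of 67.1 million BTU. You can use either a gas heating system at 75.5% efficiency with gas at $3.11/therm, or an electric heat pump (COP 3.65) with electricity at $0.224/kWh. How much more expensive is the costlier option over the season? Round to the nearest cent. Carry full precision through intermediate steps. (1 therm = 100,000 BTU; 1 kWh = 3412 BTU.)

Heat load = 67.1 × 10⁶ BTU = 67,100,000 BTU
Gas: input = 67,100,000 / 0.755 = 88,874,172 BTU = 888.7 therm → 888.7 × $3.11 = $2,763.99
Heat pump: 67,100,000 BTU / 3412 = 19,670 kWh heat; / 3.65 = 5,388 kWh in → × $0.224 = $1,206.89
Difference = |$2,763.99 − $1,206.89| = $1,557.09

$1557.09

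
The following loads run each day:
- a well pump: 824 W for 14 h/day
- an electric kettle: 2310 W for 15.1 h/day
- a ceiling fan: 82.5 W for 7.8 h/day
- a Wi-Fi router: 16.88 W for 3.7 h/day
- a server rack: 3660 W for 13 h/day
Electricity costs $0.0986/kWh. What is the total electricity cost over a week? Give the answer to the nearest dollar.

well pump: 824 W × 14 h × 7 d = 80,752 Wh = 80.75 kWh
electric kettle: 2310 W × 15.1 h × 7 d = 244,167 Wh = 244.2 kWh
ceiling fan: 82.5 W × 7.8 h × 7 d = 4,504 Wh = 4.505 kWh
Wi-Fi router: 16.88 W × 3.7 h × 7 d = 437 Wh = 0.4372 kWh
server rack: 3660 W × 13 h × 7 d = 333,060 Wh = 333.1 kWh
Total energy = 80.75 + 244.2 + 4.505 + 0.4372 + 333.1 = 662.9 kWh
Cost = 662.9 kWh × $0.0986 = $65.36 ≈ $65

$65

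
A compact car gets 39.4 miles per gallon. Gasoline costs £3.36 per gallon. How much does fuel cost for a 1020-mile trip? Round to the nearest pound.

£87

Fuel = 1020 mi / 39.4 mpg = 25.89 gal
Cost = 25.89 gal × £3.36/gal = £86.98 ≈ £87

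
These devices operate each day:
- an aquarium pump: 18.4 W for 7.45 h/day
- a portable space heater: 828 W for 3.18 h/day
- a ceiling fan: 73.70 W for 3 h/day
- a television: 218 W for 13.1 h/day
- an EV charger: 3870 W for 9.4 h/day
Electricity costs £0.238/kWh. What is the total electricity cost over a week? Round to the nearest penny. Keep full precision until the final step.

£70.35

aquarium pump: 18.4 W × 7.45 h × 7 d = 960 Wh = 0.9596 kWh
portable space heater: 828 W × 3.18 h × 7 d = 18,431 Wh = 18.43 kWh
ceiling fan: 73.70 W × 3 h × 7 d = 1,548 Wh = 1.548 kWh
television: 218 W × 13.1 h × 7 d = 19,991 Wh = 19.99 kWh
EV charger: 3870 W × 9.4 h × 7 d = 254,646 Wh = 254.6 kWh
Total energy = 0.9596 + 18.43 + 1.548 + 19.99 + 254.6 = 295.6 kWh
Cost = 295.6 kWh × £0.238 = £70.35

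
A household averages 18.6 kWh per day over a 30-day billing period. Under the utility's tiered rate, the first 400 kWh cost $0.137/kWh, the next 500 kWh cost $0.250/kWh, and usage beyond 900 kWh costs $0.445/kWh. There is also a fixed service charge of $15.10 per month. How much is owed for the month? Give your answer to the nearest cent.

$109.40

Usage = 18.6 kWh/day × 30 days = 558 kWh
First 400 kWh × $0.137 = $54.80
Next 158 kWh × $0.250 = $39.50
Remaining tier: 0 kWh (not reached)
Energy charge = $94.30; + service $15.10 = $109.40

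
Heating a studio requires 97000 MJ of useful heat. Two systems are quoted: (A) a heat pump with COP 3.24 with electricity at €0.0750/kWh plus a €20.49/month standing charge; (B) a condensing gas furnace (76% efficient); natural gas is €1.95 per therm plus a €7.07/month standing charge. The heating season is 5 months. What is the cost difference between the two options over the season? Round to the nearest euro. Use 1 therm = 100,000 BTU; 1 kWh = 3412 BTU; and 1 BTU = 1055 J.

Heat load = 97000 MJ = 97,000,000,000 J / 1055 = 91,943,128 BTU
Gas: input = 91,943,128 / 0.760 = 120,977,800 BTU = 1,210 therm → 1,210 × €1.95 = €2,359.07; + 5 × €7.07 standing = €2,394.42
Heat pump: 91,943,128 BTU / 3412 = 26,950 kWh heat; / 3.24 = 8,317 kWh in → × €0.0750 = €623.77; + 5 × €20.49 standing = €726.22
Difference = |€2,394.42 − €726.22| = €1,668.19 ≈ €1668

€1668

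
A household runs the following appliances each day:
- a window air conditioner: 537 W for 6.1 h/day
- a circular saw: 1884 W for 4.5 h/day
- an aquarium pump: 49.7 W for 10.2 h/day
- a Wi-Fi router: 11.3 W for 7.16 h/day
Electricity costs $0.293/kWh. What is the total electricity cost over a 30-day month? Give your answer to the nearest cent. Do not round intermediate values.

window air conditioner: 537 W × 6.1 h × 30 d = 98,271 Wh = 98.27 kWh
circular saw: 1884 W × 4.5 h × 30 d = 254,340 Wh = 254.3 kWh
aquarium pump: 49.7 W × 10.2 h × 30 d = 15,208 Wh = 15.21 kWh
Wi-Fi router: 11.3 W × 7.16 h × 30 d = 2,427 Wh = 2.427 kWh
Total energy = 98.27 + 254.3 + 15.21 + 2.427 = 370.2 kWh
Cost = 370.2 kWh × $0.293 = $108.48

$108.48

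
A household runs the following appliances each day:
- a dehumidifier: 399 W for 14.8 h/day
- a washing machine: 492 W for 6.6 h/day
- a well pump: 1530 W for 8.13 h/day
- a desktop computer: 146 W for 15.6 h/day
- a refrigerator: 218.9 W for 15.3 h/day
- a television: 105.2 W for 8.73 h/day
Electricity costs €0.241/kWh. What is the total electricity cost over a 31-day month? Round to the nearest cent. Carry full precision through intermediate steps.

€210.21

dehumidifier: 399 W × 14.8 h × 31 d = 183,061 Wh = 183.1 kWh
washing machine: 492 W × 6.6 h × 31 d = 100,663 Wh = 100.7 kWh
well pump: 1530 W × 8.13 h × 31 d = 385,606 Wh = 385.6 kWh
desktop computer: 146 W × 15.6 h × 31 d = 70,606 Wh = 70.61 kWh
refrigerator: 218.9 W × 15.3 h × 31 d = 103,824 Wh = 103.8 kWh
television: 105.2 W × 8.73 h × 31 d = 28,470 Wh = 28.47 kWh
Total energy = 183.1 + 100.7 + 385.6 + 70.61 + 103.8 + 28.47 = 872.2 kWh
Cost = 872.2 kWh × €0.241 = €210.21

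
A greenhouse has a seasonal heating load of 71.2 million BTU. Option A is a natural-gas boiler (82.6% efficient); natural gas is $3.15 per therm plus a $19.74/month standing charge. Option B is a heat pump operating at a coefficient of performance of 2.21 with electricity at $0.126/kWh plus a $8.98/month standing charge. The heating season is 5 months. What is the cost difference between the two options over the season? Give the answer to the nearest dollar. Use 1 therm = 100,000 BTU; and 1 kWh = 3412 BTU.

$1579

Heat load = 71.2 × 10⁶ BTU = 71,200,000 BTU
Gas: input = 71,200,000 / 0.826 = 86,198,547 BTU = 862 therm → 862 × $3.15 = $2,715.25; + 5 × $19.74 standing = $2,813.95
Heat pump: 71,200,000 BTU / 3412 = 20,870 kWh heat; / 2.21 = 9,442 kWh in → × $0.126 = $1,189.73; + 5 × $8.98 standing = $1,234.63
Difference = |$2,813.95 − $1,234.63| = $1,579.32 ≈ $1579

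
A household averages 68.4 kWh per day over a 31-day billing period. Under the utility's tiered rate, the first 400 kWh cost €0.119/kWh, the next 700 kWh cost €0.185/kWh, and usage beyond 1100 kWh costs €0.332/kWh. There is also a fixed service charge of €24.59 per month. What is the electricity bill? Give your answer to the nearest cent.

Usage = 68.4 kWh/day × 31 days = 2120.4 kWh
First 400 kWh × €0.119 = €47.60
Next 700 kWh × €0.185 = €129.50
Remaining 1020.4 kWh × €0.332 = €338.77
Energy charge = €515.87; + service €24.59 = €540.46

€540.46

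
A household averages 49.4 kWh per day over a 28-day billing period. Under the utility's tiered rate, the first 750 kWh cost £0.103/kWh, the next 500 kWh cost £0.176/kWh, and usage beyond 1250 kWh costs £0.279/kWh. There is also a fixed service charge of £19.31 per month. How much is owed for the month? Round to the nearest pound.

£222

Usage = 49.4 kWh/day × 28 days = 1383.2 kWh
First 750 kWh × £0.103 = £77.25
Next 500 kWh × £0.176 = £88.00
Remaining 133.2 kWh × £0.279 = £37.16
Energy charge = £202.41; + service £19.31 = £221.72 ≈ £222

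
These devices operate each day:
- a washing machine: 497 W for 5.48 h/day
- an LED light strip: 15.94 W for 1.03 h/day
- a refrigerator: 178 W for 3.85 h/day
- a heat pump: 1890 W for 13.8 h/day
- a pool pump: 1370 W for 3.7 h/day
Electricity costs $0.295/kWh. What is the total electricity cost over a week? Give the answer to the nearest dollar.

washing machine: 497 W × 5.48 h × 7 d = 19,065 Wh = 19.06 kWh
LED light strip: 15.94 W × 1.03 h × 7 d = 115 Wh = 0.1149 kWh
refrigerator: 178 W × 3.85 h × 7 d = 4,797 Wh = 4.797 kWh
heat pump: 1890 W × 13.8 h × 7 d = 182,574 Wh = 182.6 kWh
pool pump: 1370 W × 3.7 h × 7 d = 35,483 Wh = 35.48 kWh
Total energy = 19.06 + 0.1149 + 4.797 + 182.6 + 35.48 = 242 kWh
Cost = 242 kWh × $0.295 = $71.40 ≈ $71

$71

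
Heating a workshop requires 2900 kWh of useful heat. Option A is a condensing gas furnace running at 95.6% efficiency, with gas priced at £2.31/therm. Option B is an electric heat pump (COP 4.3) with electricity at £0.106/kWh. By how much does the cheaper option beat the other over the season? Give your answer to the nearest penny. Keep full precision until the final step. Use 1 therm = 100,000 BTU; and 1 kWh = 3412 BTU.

£167.60

Heat load = 2900 kWh × 3412 = 9,894,800 BTU
Gas: input = 9,894,800 / 0.956 = 10,350,209 BTU = 103.5 therm → 103.5 × £2.31 = £239.09
Heat pump: 9,894,800 BTU / 3412 = 2,900 kWh heat; / 4.3 = 674.4 kWh in → × £0.106 = £71.49
Difference = |£239.09 − £71.49| = £167.60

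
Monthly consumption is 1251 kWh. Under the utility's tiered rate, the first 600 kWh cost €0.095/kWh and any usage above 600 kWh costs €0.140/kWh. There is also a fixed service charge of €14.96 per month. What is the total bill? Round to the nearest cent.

€163.10

First 600 kWh × €0.095 = €57.00
Remaining 651 kWh × €0.140 = €91.14
Energy charge = €148.14; + service €14.96 = €163.10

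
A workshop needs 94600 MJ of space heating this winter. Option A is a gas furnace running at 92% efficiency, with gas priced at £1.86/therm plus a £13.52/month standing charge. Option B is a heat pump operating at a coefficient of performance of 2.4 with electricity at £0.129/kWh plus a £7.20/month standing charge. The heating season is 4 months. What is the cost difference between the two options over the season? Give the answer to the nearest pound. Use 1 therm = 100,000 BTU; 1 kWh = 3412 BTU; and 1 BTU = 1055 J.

Heat load = 94600 MJ = 94,600,000,000 J / 1055 = 89,668,246 BTU
Gas: input = 89,668,246 / 0.92 = 97,465,485 BTU = 974.7 therm → 974.7 × £1.86 = £1,812.86; + 4 × £13.52 standing = £1,866.94
Heat pump: 89,668,246 BTU / 3412 = 26,280 kWh heat; / 2.4 = 10,950 kWh in → × £0.129 = £1,412.56; + 4 × £7.20 standing = £1,441.36
Difference = |£1,866.94 − £1,441.36| = £425.57 ≈ £426

£426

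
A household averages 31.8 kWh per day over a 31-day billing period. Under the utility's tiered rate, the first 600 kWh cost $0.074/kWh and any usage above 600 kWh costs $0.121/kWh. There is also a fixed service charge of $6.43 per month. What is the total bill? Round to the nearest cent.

Usage = 31.8 kWh/day × 31 days = 985.8 kWh
First 600 kWh × $0.074 = $44.40
Remaining 385.8 kWh × $0.121 = $46.68
Energy charge = $91.08; + service $6.43 = $97.51

$97.51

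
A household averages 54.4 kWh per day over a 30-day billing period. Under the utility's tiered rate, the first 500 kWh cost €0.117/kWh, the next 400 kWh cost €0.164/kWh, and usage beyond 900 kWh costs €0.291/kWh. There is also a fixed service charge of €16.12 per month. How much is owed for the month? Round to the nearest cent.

€353.23

Usage = 54.4 kWh/day × 30 days = 1632 kWh
First 500 kWh × €0.117 = €58.50
Next 400 kWh × €0.164 = €65.60
Remaining 732 kWh × €0.291 = €213.01
Energy charge = €337.11; + service €16.12 = €353.23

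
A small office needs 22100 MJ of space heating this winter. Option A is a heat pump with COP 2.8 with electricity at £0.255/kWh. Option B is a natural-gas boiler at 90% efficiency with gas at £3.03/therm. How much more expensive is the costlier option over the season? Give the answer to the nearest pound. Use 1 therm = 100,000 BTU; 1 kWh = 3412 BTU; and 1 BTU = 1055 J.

£146

Heat load = 22100 MJ = 22,100,000,000 J / 1055 = 20,947,867 BTU
Gas: input = 20,947,867 / 0.90 = 23,275,408 BTU = 232.8 therm → 232.8 × £3.03 = £705.24
Heat pump: 20,947,867 BTU / 3412 = 6,139 kWh heat; / 2.8 = 2,193 kWh in → × £0.255 = £559.13
Difference = |£705.24 − £559.13| = £146.11 ≈ £146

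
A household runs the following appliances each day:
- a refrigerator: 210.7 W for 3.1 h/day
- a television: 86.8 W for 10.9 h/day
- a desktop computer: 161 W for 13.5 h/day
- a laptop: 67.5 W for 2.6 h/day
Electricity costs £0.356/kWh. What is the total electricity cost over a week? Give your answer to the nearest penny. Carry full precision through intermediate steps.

refrigerator: 210.7 W × 3.1 h × 7 d = 4,572 Wh = 4.572 kWh
television: 86.8 W × 10.9 h × 7 d = 6,623 Wh = 6.623 kWh
desktop computer: 161 W × 13.5 h × 7 d = 15,214 Wh = 15.21 kWh
laptop: 67.5 W × 2.6 h × 7 d = 1,228 Wh = 1.228 kWh
Total energy = 4.572 + 6.623 + 15.21 + 1.228 = 27.64 kWh
Cost = 27.64 kWh × £0.356 = £9.84

£9.84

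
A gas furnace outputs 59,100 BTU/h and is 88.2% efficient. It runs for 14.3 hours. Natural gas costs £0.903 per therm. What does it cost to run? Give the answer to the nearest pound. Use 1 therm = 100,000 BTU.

Heat delivered = 59,100 BTU/h × 14.3 h = 845,130 BTU
Gas input = 845,130 / 0.882 = 958,197 BTU
= 958,197 / 100,000 = 9.582 therm
Cost = 9.582 × £0.903/therm = £8.65 ≈ £9

£9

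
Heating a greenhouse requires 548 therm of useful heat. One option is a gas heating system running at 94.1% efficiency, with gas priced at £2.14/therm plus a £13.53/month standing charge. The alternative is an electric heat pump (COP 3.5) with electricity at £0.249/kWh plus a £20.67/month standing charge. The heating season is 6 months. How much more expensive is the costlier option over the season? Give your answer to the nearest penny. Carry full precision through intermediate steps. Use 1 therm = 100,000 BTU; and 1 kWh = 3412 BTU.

Heat load = 548 therm × 100,000 = 54,800,000 BTU
Gas: input = 54,800,000 / 0.941 = 58,235,919 BTU = 582.4 therm → 582.4 × £2.14 = £1,246.25; + 6 × £13.53 standing = £1,327.43
Heat pump: 54,800,000 BTU / 3412 = 16,060 kWh heat; / 3.5 = 4,589 kWh in → × £0.249 = £1,142.62; + 6 × £20.67 standing = £1,266.64
Difference = |£1,327.43 − £1,266.64| = £60.79

£60.79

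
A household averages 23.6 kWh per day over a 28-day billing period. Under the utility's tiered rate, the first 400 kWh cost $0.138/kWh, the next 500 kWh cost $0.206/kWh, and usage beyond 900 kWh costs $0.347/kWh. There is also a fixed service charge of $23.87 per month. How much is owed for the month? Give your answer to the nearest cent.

$132.79

Usage = 23.6 kWh/day × 28 days = 660.8 kWh
First 400 kWh × $0.138 = $55.20
Next 260.8 kWh × $0.206 = $53.72
Remaining tier: 0 kWh (not reached)
Energy charge = $108.92; + service $23.87 = $132.79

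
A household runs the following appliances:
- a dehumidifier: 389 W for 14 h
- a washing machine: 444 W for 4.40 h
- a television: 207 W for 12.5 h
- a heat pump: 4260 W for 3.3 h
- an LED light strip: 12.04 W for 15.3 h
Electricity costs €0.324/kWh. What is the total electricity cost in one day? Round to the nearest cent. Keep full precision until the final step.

€7.85

dehumidifier: 389 W × 14 h = 5,446 Wh = 5.446 kWh
washing machine: 444 W × 4.40 h = 1,954 Wh = 1.954 kWh
television: 207 W × 12.5 h = 2,588 Wh = 2.587 kWh
heat pump: 4260 W × 3.3 h = 14,058 Wh = 14.06 kWh
LED light strip: 12.04 W × 15.3 h = 184 Wh = 0.1842 kWh
Total energy = 5.446 + 1.954 + 2.587 + 14.06 + 0.1842 = 24.23 kWh
Cost = 24.23 kWh × €0.324 = €7.85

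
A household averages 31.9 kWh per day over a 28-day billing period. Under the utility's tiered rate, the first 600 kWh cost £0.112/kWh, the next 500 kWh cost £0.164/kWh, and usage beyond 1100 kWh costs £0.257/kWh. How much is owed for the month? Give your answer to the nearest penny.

Usage = 31.9 kWh/day × 28 days = 893.2 kWh
First 600 kWh × £0.112 = £67.20
Next 293.2 kWh × £0.164 = £48.08
Remaining tier: 0 kWh (not reached)
Total = £115.28

£115.28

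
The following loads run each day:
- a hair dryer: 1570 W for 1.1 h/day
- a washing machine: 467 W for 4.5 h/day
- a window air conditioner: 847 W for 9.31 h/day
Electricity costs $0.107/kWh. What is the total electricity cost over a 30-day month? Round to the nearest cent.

hair dryer: 1570 W × 1.1 h × 30 d = 51,810 Wh = 51.81 kWh
washing machine: 467 W × 4.5 h × 30 d = 63,045 Wh = 63.05 kWh
window air conditioner: 847 W × 9.31 h × 30 d = 236,567 Wh = 236.6 kWh
Total energy = 51.81 + 63.05 + 236.6 = 351.4 kWh
Cost = 351.4 kWh × $0.107 = $37.60

$37.60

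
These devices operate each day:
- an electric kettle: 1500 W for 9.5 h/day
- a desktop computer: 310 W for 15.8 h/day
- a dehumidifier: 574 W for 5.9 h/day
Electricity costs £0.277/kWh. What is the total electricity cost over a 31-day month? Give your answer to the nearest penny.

electric kettle: 1500 W × 9.5 h × 31 d = 441,750 Wh = 441.8 kWh
desktop computer: 310 W × 15.8 h × 31 d = 151,838 Wh = 151.8 kWh
dehumidifier: 574 W × 5.9 h × 31 d = 104,985 Wh = 105 kWh
Total energy = 441.8 + 151.8 + 105 = 698.6 kWh
Cost = 698.6 kWh × £0.277 = £193.50

£193.50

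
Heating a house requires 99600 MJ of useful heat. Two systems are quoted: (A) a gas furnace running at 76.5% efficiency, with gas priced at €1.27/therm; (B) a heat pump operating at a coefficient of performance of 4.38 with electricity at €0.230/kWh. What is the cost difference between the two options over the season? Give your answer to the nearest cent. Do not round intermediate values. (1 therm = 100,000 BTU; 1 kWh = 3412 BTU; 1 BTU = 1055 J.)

€114.34

Heat load = 99600 MJ = 99,600,000,000 J / 1055 = 94,407,583 BTU
Gas: input = 94,407,583 / 0.765 = 123,408,605 BTU = 1,234 therm → 1,234 × €1.27 = €1,567.29
Heat pump: 94,407,583 BTU / 3412 = 27,670 kWh heat; / 4.38 = 6,317 kWh in → × €0.230 = €1,452.95
Difference = |€1,567.29 − €1,452.95| = €114.34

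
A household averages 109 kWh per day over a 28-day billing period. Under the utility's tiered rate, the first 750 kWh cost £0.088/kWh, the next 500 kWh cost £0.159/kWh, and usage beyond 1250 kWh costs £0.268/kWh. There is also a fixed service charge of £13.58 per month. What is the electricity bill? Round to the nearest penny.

£642.02

Usage = 109 kWh/day × 28 days = 3052 kWh
First 750 kWh × £0.088 = £66.00
Next 500 kWh × £0.159 = £79.50
Remaining 1802 kWh × £0.268 = £482.94
Energy charge = £628.44; + service £13.58 = £642.02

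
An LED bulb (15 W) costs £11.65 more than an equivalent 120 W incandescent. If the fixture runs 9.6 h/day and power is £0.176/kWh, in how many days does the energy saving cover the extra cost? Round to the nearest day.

66 days

Power saved = 120 − 15 = 105 W
Daily energy saved = 105 W × 9.6 h = 1008 Wh = 1.008 kWh
Daily savings = 1.008 × £0.176 = £0.1774
Payback = £11.65 / £0.1774 per day = 65.67 days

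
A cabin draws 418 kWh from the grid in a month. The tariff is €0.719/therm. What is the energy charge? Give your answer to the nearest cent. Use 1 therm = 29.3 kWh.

€10.26

418 kWh × (0.03413 therm/kWh) = 14.27 therm
Cost = 14.27 therm × €0.719/therm = €10.26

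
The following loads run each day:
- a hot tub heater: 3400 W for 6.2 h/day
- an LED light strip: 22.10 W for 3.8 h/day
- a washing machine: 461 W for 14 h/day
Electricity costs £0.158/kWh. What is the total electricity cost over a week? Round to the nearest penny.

hot tub heater: 3400 W × 6.2 h × 7 d = 147,560 Wh = 147.6 kWh
LED light strip: 22.10 W × 3.8 h × 7 d = 588 Wh = 0.5879 kWh
washing machine: 461 W × 14 h × 7 d = 45,178 Wh = 45.18 kWh
Total energy = 147.6 + 0.5879 + 45.18 = 193.3 kWh
Cost = 193.3 kWh × £0.158 = £30.55

£30.55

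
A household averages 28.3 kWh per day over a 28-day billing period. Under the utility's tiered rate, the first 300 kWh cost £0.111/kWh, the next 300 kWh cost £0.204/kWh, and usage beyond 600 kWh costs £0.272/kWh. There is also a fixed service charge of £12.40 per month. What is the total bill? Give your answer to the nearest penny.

£159.23

Usage = 28.3 kWh/day × 28 days = 792.4 kWh
First 300 kWh × £0.111 = £33.30
Next 300 kWh × £0.204 = £61.20
Remaining 192.4 kWh × £0.272 = £52.33
Energy charge = £146.83; + service £12.40 = £159.23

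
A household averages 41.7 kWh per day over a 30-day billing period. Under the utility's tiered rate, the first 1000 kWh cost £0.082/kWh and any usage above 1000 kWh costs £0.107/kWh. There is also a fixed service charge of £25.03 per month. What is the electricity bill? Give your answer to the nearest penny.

Usage = 41.7 kWh/day × 30 days = 1251 kWh
First 1000 kWh × £0.082 = £82.00
Remaining 251 kWh × £0.107 = £26.86
Energy charge = £108.86; + service £25.03 = £133.89

£133.89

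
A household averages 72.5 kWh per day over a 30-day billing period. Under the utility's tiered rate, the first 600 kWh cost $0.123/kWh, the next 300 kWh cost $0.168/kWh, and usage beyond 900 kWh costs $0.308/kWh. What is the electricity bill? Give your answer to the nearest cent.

$516.90

Usage = 72.5 kWh/day × 30 days = 2175 kWh
First 600 kWh × $0.123 = $73.80
Next 300 kWh × $0.168 = $50.40
Remaining 1275 kWh × $0.308 = $392.70
Total = $516.90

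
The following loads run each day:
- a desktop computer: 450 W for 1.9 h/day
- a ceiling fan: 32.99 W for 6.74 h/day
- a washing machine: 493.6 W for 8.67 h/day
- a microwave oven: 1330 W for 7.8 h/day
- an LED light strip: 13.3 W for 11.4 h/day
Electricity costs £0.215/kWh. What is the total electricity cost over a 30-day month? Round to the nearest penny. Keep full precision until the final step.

desktop computer: 450 W × 1.9 h × 30 d = 25,650 Wh = 25.65 kWh
ceiling fan: 32.99 W × 6.74 h × 30 d = 6,671 Wh = 6.671 kWh
washing machine: 493.6 W × 8.67 h × 30 d = 128,385 Wh = 128.4 kWh
microwave oven: 1330 W × 7.8 h × 30 d = 311,220 Wh = 311.2 kWh
LED light strip: 13.3 W × 11.4 h × 30 d = 4,549 Wh = 4.549 kWh
Total energy = 25.65 + 6.671 + 128.4 + 311.2 + 4.549 = 476.5 kWh
Cost = 476.5 kWh × £0.215 = £102.44

£102.44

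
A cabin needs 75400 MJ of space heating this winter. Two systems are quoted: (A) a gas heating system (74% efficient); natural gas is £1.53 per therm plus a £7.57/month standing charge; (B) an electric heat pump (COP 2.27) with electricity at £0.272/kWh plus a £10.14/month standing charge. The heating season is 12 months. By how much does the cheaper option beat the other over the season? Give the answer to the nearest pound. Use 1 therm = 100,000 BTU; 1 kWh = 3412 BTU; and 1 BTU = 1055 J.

Heat load = 75400 MJ = 75,400,000,000 J / 1055 = 71,469,194 BTU
Gas: input = 71,469,194 / 0.74 = 96,579,992 BTU = 965.8 therm → 965.8 × £1.53 = £1,477.67; + 12 × £7.57 standing = £1,568.51
Heat pump: 71,469,194 BTU / 3412 = 20,950 kWh heat; / 2.27 = 9,227 kWh in → × £0.272 = £2,509.88; + 12 × £10.14 standing = £2,631.56
Difference = |£1,568.51 − £2,631.56| = £1,063.05 ≈ £1063

£1063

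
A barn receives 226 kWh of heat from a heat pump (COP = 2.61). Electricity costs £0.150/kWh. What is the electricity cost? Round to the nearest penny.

Electrical input = 226 kWh / 2.61 = 86.59 kWh
Cost = 86.59 × £0.150/kWh = £12.99

£12.99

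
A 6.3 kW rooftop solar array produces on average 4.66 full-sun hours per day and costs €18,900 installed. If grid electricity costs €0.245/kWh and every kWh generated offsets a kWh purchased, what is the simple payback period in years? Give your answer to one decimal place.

7.2 years

Daily generation = 6.3 kW × 4.66 h = 29.36 kWh
Annual generation = 29.36 × 365 = 10716 kWh
Annual savings = 10716 × €0.245 = €2,625.34
Payback = €18,900 / €2,625.34 = 7.2 years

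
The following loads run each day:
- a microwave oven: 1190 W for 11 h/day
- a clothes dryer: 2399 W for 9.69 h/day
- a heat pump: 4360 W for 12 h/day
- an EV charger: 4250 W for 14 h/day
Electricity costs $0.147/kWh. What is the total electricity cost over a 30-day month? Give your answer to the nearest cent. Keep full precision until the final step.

$653.37

microwave oven: 1190 W × 11 h × 30 d = 392,700 Wh = 392.7 kWh
clothes dryer: 2399 W × 9.69 h × 30 d = 697,389 Wh = 697.4 kWh
heat pump: 4360 W × 12 h × 30 d = 1,569,600 Wh = 1,570 kWh
EV charger: 4250 W × 14 h × 30 d = 1,785,000 Wh = 1,785 kWh
Total energy = 392.7 + 697.4 + 1,570 + 1,785 = 4,445 kWh
Cost = 4,445 kWh × $0.147 = $653.37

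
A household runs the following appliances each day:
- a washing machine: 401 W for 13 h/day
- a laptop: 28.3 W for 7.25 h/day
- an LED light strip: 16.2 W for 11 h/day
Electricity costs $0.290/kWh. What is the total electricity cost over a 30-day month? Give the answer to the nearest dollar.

washing machine: 401 W × 13 h × 30 d = 156,390 Wh = 156.4 kWh
laptop: 28.3 W × 7.25 h × 30 d = 6,155 Wh = 6.155 kWh
LED light strip: 16.2 W × 11 h × 30 d = 5,346 Wh = 5.346 kWh
Total energy = 156.4 + 6.155 + 5.346 = 167.9 kWh
Cost = 167.9 kWh × $0.290 = $48.69 ≈ $49

$49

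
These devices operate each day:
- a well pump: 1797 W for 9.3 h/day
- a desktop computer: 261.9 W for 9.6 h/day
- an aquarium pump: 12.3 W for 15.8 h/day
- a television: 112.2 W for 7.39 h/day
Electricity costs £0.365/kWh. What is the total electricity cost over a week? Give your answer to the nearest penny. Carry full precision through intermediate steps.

£51.74

well pump: 1797 W × 9.3 h × 7 d = 116,985 Wh = 117 kWh
desktop computer: 261.9 W × 9.6 h × 7 d = 17,600 Wh = 17.6 kWh
aquarium pump: 12.3 W × 15.8 h × 7 d = 1,360 Wh = 1.36 kWh
television: 112.2 W × 7.39 h × 7 d = 5,804 Wh = 5.804 kWh
Total energy = 117 + 17.6 + 1.36 + 5.804 = 141.7 kWh
Cost = 141.7 kWh × £0.365 = £51.74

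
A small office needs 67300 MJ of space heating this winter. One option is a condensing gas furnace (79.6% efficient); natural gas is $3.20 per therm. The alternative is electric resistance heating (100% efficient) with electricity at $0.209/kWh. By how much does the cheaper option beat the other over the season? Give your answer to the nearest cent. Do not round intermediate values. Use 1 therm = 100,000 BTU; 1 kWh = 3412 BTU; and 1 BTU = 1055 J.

Heat load = 67300 MJ = 67,300,000,000 J / 1055 = 63,791,469 BTU
Gas: input = 63,791,469 / 0.796 = 80,140,037 BTU = 801.4 therm → 801.4 × $3.20 = $2,564.48
Electric: 63,791,469 BTU / 3412 = 18,700 kWh → × $0.209 = $3,907.51
Difference = |$2,564.48 − $3,907.51| = $1,343.03

$1343.03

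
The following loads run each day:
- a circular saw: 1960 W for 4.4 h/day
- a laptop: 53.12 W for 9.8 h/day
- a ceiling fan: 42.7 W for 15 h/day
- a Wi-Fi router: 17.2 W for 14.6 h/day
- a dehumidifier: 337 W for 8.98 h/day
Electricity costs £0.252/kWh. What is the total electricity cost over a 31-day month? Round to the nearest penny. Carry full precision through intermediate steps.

£102.04

circular saw: 1960 W × 4.4 h × 31 d = 267,344 Wh = 267.3 kWh
laptop: 53.12 W × 9.8 h × 31 d = 16,138 Wh = 16.14 kWh
ceiling fan: 42.7 W × 15 h × 31 d = 19,856 Wh = 19.86 kWh
Wi-Fi router: 17.2 W × 14.6 h × 31 d = 7,785 Wh = 7.785 kWh
dehumidifier: 337 W × 8.98 h × 31 d = 93,814 Wh = 93.81 kWh
Total energy = 267.3 + 16.14 + 19.86 + 7.785 + 93.81 = 404.9 kWh
Cost = 404.9 kWh × £0.252 = £102.04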